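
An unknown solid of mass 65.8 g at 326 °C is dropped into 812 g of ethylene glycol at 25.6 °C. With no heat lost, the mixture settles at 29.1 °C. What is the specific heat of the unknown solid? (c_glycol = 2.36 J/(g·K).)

c ≈ 0.343 J/(g·K)

m_s c (T_s − T_f) = m_glycol c_glycol (T_f − T_0):
65.8×c×(326 − 29.1) = 812×2.36×(29.1 − 25.6)
19536 c = 6707.1  ⇒  c ≈ 0.3433 J/(g·K)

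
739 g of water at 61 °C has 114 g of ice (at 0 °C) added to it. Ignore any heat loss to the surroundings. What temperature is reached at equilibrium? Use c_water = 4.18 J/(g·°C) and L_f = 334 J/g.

T_f ≈ 42.2 °C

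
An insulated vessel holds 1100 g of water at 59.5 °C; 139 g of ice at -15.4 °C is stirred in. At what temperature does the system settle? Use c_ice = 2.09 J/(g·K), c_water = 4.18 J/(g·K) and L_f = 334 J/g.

Heat gained plus heat lost sum to zero:
warm ice to 0 °C: 139·2.09·(0 − (-15.4)) = 4473.9
  melt ice: 139·334 = 46426
  warm the meltwater: 581.02 T
  water cools: 1100·4.18·(T − 59.5) = 4598(T − 59.5)
5179 T = 273581 − 50900 = 222681
T ≈ 43.00 °C — above 0 °C, consistent with complete melting.

T_f ≈ 43.0 °C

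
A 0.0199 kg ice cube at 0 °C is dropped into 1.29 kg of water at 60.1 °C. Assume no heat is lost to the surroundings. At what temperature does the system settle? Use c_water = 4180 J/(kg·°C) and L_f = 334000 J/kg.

T_f ≈ 58.0 °C

Taking heat into each body as positive, Σ m c ΔT = 0:
melt ice: 0.0199·334000 = 6646.6
  meltwater 0→T: 0.0199·4180·T = 83.18 T
  water: 5392.2(T − 60.1)
5475.4 T = 324071 − 6646.6 = 317425
T ≈ 57.97 °C — above 0 °C, consistent with complete melting.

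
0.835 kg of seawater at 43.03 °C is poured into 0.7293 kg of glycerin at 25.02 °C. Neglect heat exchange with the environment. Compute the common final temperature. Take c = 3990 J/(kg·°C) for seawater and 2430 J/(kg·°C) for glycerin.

Heat gained plus heat lost sum to zero:
0.835×3990×(T − 43.03) + 0.7293×2430×(T − 25.02) = 0
(3331.6 + 1772.2) T = 3331.6×43.03 + 1772.2×25.02
T = 187701/5103.8 ≈ 36.78 °C

T_f ≈ 36.8 °C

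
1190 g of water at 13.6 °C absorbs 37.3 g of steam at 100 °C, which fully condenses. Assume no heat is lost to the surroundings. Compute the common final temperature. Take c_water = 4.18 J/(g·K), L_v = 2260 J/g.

T_f ≈ 32.7 °C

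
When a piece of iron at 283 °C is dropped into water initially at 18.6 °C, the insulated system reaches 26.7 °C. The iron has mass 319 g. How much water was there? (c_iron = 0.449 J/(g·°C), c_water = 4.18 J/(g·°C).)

Heat lost by the iron = heat gained by the water:
319·0.449·(283 − 26.7) = m·4.18·(26.7 − 18.6)
33.86 m = 36710  ⇒  m ≈ 1084 g

m ≈ 1080 g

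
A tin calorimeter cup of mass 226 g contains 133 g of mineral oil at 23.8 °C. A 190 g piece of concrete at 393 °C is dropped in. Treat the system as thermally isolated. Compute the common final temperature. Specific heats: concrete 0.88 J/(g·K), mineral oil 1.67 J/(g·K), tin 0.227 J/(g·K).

T_f ≈ 163.9 °C

Taking heat into each body as positive, Σ m c ΔT = 0:
190*0.88*(T − 393) + 133*1.67*(T − 23.8) + 226*0.227*(T − 23.8) = 0
167.2(T − 393) + 222.11(T − 23.8) + 51.3(T − 23.8) = 0
440.61 T = 72217
T = 72217/440.61 ≈ 163.90 °C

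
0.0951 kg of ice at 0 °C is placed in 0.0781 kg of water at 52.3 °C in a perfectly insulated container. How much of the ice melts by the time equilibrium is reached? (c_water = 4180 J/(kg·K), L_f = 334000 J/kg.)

Water can give up m c ΔT = 0.0781×4180×52.3 = 17074 J before reaching 0 °C.
To melt every bit of ice: 0.0951×334000 = 31763 J.
17074 J < 31763 J, so only part of the ice melts and the system sits at 0 °C.
m_melted×334000 = 17074  ⇒  m_melted ≈ 0.05112 kg.

m_melted ≈ 0.0511 kg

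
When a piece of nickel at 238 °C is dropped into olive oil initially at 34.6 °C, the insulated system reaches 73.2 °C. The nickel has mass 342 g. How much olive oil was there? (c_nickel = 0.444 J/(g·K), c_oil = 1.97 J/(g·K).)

m ≈ 329 g

Heat lost by the nickel = heat gained by the oil:
342·0.444·(238 − 73.2) = m·1.97·(73.2 − 34.6)
76.04 m = 25025  ⇒  m ≈ 329.1 g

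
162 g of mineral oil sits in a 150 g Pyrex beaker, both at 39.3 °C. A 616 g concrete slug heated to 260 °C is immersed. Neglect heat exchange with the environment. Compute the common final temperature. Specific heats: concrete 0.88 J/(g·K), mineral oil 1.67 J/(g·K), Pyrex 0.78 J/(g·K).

T_f ≈ 168.0 °C

Setting the total heat transfer to zero:
616×0.88×(T − 260) + 162×1.67×(T − 39.3) + 150×0.78×(T − 39.3) = 0
542.08(T − 260) + 270.54(T − 39.3) + 117(T − 39.3) = 0
929.62 T = 156171
T ≈ 167.99 °C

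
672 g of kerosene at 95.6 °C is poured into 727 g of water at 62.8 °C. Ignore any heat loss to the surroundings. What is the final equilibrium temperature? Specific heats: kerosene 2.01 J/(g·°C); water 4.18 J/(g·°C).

Heat lost by the kerosene equals heat gained by the water:
672×2.01×(95.6 − T) = 727×4.18×(T − 62.8)
1350.7(95.6 − T) = 3038.9(T − 62.8)
4389.6 T = 319969  ⇒  T ≈ 72.89 °C

T_f ≈ 72.9 °C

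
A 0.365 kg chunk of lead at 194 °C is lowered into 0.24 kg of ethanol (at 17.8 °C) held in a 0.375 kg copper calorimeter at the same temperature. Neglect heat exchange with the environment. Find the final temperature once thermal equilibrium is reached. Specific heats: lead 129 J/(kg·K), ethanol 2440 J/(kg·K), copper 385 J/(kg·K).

T_f ≈ 28.5 °C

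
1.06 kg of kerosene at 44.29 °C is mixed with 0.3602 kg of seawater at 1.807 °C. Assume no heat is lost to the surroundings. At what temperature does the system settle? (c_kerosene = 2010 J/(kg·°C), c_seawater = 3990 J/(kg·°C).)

T_f ≈ 27.2 °C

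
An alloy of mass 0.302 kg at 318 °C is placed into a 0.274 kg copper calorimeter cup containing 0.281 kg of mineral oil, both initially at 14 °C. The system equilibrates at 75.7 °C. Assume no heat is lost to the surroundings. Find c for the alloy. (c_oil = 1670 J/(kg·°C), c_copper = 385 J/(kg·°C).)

Taking heat into each body as positive, Σ m c ΔT = 0:
0.302·c·(75.7 − 318) + 0.281·1670·(75.7 − 14) + 0.274·385·(75.7 − 14) = 0
-73.17 c = -35463
c = -35463/-73.17 ≈ 484.6 J/(kg·°C)

c ≈ 485 J/(kg·°C)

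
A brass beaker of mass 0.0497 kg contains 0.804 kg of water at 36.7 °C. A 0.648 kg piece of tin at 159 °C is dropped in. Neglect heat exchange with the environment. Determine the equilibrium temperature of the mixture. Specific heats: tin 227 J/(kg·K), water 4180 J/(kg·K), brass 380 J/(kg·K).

T_f ≈ 41.8 °C

Heat gained plus heat lost sum to zero:
0.648*227*(T − 159) + 0.804*4180*(T − 36.7) + 0.0497*380*(T − 36.7) = 0
(147.1 + 3360.7 + 18.89) T = 147.1*159 + 3360.7*36.7 + 18.89*36.7
T = 147420/3526.7 ≈ 41.80 °C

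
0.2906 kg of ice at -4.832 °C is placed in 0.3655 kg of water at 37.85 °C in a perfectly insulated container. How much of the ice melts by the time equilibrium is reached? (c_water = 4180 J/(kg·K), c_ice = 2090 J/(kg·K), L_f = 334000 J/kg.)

m_melted ≈ 0.164 kg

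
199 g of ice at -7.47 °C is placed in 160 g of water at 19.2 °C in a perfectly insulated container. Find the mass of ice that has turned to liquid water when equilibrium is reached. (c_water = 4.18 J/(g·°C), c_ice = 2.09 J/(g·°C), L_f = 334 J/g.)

m_melted ≈ 29.1 g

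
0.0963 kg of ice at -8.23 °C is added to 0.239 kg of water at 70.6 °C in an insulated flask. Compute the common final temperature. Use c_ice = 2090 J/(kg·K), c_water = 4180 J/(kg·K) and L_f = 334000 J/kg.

Conservation of energy gives ΣQ = 0:
ice -8.23→0 °C: 0.0963·2090·8.23 = 1656.4; latent heat to melt: 0.0963·334000 = 32164; warm the meltwater: 402.53 T; water: 999.02(T − 70.6)
1401.6 T = 70531 − 33821 = 36710
T ≈ 26.19 °C. Since T > 0 °C, the all-ice-melts assumption holds.

T_f ≈ 26.2 °C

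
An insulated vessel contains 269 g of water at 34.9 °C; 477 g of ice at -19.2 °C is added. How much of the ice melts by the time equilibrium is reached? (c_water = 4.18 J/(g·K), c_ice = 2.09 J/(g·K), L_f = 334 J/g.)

Water can give up m c ΔT = 269×4.18×34.9 = 39242 J before reaching 0 °C.
Of that, 477×2.09×19.2 = 19141 J goes to bring the ice to 0 °C, leaving 20101 J.
Melting all 477 g of ice would need 477×334 = 159318 J.
Since 20101 < 159318 J, not all the ice melts; equilibrium is at 0 °C.
m_melted×334 = 20101  ⇒  m_melted ≈ 60.18 g.

m_melted ≈ 60.2 g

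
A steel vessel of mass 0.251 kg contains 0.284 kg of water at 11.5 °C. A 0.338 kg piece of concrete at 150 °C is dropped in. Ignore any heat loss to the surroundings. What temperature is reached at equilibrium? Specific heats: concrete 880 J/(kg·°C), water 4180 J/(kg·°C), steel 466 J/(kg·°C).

T_f ≈ 37.2 °C

Conservation of energy gives ΣQ = 0:
0.338·880·(T − 150) + 0.284·4180·(T − 11.5) + 0.251·466·(T − 11.5) = 0
1601.5 T = 59613
T = 59613/1601.5 ≈ 37.22 °C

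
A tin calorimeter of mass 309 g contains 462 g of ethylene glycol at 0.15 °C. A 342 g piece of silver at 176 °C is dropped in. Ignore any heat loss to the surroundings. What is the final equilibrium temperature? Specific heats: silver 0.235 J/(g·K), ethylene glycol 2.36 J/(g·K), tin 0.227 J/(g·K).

T_f is the heat-capacity-weighted average of the initial temperatures:
T_f = (80.37×176 + 1090.3×0.15 + 70.14×0.15) / (80.37 + 1090.3 + 70.14)
    = 14319 / 1240.8 ≈ 11.54 °C

T_f ≈ 11.5 °C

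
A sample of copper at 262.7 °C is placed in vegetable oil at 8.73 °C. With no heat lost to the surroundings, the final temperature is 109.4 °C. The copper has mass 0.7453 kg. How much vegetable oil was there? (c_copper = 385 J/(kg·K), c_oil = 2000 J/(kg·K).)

m ≈ 0.218 kg

Conservation of energy gives ΣQ = 0:
0.7453·385·(109.4 − 262.7) + m·2000·(109.4 − 8.73) = 0
201340 m = 43988
m = 43988/201340 ≈ 0.2185 kg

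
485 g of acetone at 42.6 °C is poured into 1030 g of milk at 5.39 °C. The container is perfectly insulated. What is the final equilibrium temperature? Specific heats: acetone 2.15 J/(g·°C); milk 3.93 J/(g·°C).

Setting the total heat transfer to zero:
485·2.15·(T − 42.6) + 1030·3.93·(T − 5.39) = 0
5090.6 T = 66239
T = 66239 / 5090.6 = 13 °C

T_f ≈ 13.0 °C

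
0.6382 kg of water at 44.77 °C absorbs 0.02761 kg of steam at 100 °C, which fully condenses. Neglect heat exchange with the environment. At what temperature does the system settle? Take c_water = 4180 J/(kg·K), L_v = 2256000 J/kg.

Energy conservation, ΣQ = 0:
condense steam: −0.02761·2256000 = −62288; condensed water 100 °C→T: 115.41(T − 100); water warms: 0.6382·4180·(T − 44.77) = 2667.7(T − 44.77)
2783.1 T = 62288 + 11541 + 119432 = 193261
T ≈ 69.44 °C — below 100 °C, confirming all the steam condensed.

T_f ≈ 69.4 °C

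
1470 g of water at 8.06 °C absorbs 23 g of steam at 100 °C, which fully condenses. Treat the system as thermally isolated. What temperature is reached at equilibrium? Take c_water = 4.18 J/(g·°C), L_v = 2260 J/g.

Energy balance with sensible and latent terms:
condense steam: −23×2260 = −51980; condensate cools 100→T: 23×4.18×(T − 100) = 96.14(T − 100); water warms: 1470×4.18×(T − 8.06) = 6144.6(T − 8.06)
6240.7 T = 51980 + 9614 + 49525 = 111119
T ≈ 17.81 °C, under the boiling point, so the assumption holds.

T_f ≈ 17.8 °C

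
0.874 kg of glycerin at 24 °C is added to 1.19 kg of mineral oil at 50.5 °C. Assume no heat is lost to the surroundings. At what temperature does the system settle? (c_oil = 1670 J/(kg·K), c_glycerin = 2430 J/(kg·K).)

T_f ≈ 36.8 °C

Conservation of energy gives ΣQ = 0:
1.19*1670*(T − 50.5) + 0.874*2430*(T − 24) = 0
(1987.3 + 2123.8) T = 1987.3*50.5 + 2123.8*24
T ≈ 36.81 °C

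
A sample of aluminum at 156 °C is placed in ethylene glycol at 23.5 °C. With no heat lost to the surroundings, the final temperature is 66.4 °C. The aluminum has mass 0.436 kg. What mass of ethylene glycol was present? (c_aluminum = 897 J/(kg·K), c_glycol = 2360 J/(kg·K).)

m ≈ 0.346 kg

Conservation of energy gives ΣQ = 0:
0.436·897·(66.4 − 156) + m·2360·(66.4 − 23.5) = 0
101244 m = 35042
m = 35042/101244 ≈ 0.3461 kg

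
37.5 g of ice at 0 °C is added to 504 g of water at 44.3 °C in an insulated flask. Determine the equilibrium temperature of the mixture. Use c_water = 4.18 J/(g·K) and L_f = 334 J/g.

T_f ≈ 35.7 °C

Taking heat into each body as positive, Σ m c ΔT = 0:
fusion: m_ice L_f = 37.5·334 = 12525
  meltwater 0→T: 37.5·4.18·T = 156.75 T
  water: 2106.7(T − 44.3)
2263.5 T = 93328 − 12525 = 80803
T ≈ 35.70 °C — above 0 °C, consistent with complete melting.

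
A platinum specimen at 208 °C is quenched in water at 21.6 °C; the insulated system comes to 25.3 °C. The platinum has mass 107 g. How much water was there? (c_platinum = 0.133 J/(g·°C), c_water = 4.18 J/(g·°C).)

|Q_platinum| = |Q_water|:
107·0.133·(208 − 25.3) = m·4.18·(25.3 − 21.6)
15.47 m = 2600  ⇒  m ≈ 168.1 g

m ≈ 168 g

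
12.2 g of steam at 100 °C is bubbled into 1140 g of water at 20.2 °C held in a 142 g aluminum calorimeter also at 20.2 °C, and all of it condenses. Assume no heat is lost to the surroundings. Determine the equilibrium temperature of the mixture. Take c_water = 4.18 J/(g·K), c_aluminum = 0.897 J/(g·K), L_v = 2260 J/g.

T_f ≈ 26.6 °C

Heat gained plus heat lost sum to zero:
condense steam: −12.2×2260 = −27572
  condensed water 100 °C→T: 51(T − 100)
  original water: 4765.2(T − 20.2)
  aluminum cup: 142×0.897×(T − 20.2) = 127.37(T − 20.2)
4943.6 T = 27572 + 5099.6 + 98830 = 131502
T ≈ 26.60 °C (< 100 °C, so full condensation is consistent).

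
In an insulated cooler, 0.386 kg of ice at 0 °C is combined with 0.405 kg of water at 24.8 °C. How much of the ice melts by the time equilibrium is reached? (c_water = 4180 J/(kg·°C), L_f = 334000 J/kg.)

m_melted ≈ 0.126 kg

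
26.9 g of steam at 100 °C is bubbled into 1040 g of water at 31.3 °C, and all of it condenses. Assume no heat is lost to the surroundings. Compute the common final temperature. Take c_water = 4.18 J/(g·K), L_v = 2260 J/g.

T_f ≈ 46.7 °C

Net heat exchanged in the isolated system is zero:
steam→water at 100 °C releases m L_v = 26.9×2260 = 60794
  condensed water 100 °C→T: 112.44(T − 100)
  original water: 4347.2(T − 31.3)
4459.6 T = 60794 + 11244 + 136067 = 208106
T ≈ 46.66 °C — below 100 °C, confirming all the steam condensed.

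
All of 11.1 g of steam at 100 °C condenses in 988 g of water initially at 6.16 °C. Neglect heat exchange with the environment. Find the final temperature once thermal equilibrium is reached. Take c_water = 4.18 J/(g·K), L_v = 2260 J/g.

T_f ≈ 13.2 °C

Let T be the final temperature. ΣQ_i = 0:
latent heat released on condensation: 11.1·2260 = 25086; condensed water 100 °C→T: 46.4(T − 100); water warms: 988·4.18·(T − 6.16) = 4129.8(T − 6.16)
4176.2 T = 25086 + 4639.8 + 25440 = 55166
T ≈ 13.21 °C (< 100 °C, so full condensation is consistent).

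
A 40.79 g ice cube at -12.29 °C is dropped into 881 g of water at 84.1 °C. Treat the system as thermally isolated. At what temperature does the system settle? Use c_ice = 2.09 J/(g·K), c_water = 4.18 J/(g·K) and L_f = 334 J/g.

T_f ≈ 76.6 °C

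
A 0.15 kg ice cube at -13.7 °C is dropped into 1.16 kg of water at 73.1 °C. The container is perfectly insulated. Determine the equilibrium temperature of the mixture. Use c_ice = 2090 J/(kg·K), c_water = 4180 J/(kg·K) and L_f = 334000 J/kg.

T_f ≈ 54.8 °C

Energy conservation, ΣQ = 0:
ice -13.7→0 °C: 0.15·2090·13.7 = 4294.9; fusion: m_ice L_f = 0.15·334000 = 50100; warm the meltwater: 627 T; water: 4848.8(T − 73.1)
5475.8 T = 354447 − 54395 = 300052
T ≈ 54.80 °C. Since T > 0 °C, the all-ice-melts assumption holds.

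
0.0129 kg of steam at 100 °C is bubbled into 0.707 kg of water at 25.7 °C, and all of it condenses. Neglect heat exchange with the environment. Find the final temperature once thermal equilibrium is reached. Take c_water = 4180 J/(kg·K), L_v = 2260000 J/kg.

T_f ≈ 36.7 °C

Net heat exchanged in the isolated system is zero:
steam→water at 100 °C releases m L_v = 0.0129×2260000 = 29154; condensate cools 100→T: 0.0129×4180×(T − 100) = 53.92(T − 100); original water: 2955.3(T − 25.7)
3009.2 T = 29154 + 5392.2 + 75950 = 110496
T ≈ 36.72 °C (< 100 °C, so full condensation is consistent).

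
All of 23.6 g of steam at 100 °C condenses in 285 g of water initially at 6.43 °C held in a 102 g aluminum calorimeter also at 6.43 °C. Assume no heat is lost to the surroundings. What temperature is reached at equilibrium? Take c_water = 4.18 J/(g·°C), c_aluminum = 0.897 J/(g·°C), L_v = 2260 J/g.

T_f ≈ 51.7 °C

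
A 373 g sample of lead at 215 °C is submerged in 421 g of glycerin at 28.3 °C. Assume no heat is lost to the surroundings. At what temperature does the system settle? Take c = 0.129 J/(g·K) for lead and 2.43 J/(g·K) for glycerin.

|Q_lead| = |Q_glycerin|:
373·0.129·(215 − T) = 421·2.43·(T − 28.3)
48.12(215 − T) = 1023(T − 28.3)
1071.1 T = 39297  ⇒  T ≈ 36.69 °C

T_f ≈ 36.7 °C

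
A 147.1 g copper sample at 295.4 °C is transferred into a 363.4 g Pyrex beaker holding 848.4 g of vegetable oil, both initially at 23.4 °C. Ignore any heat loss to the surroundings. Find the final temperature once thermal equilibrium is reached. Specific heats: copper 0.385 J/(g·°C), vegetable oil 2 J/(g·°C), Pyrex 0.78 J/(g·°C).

T_f ≈ 31.0 °C

Let T be the final temperature. ΣQ_i = 0:
147.1·0.385·(T − 295.4) + 848.4·2·(T − 23.4) + 363.4·0.78·(T − 23.4) = 0
2036.9 T = 63067
T ≈ 30.96 °C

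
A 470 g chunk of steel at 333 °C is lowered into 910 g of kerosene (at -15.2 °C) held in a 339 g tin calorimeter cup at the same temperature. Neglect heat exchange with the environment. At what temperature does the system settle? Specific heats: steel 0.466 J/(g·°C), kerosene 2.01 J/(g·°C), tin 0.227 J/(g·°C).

T_f ≈ 20.7 °C

Let T be the final temperature. ΣQ_i = 0:
470×0.466×(T − 333) + 910×2.01×(T − (-15.2)) + 339×0.227×(T − (-15.2)) = 0
219.02(T − 333) + 1829.1(T − (-15.2)) + 76.95(T − (-15.2)) = 0
(219.02 + 1829.1 + 76.95) T = 219.02×333 + 1829.1×(-15.2) + 76.95×(-15.2)
T = 43962/2125.1 ≈ 20.69 °C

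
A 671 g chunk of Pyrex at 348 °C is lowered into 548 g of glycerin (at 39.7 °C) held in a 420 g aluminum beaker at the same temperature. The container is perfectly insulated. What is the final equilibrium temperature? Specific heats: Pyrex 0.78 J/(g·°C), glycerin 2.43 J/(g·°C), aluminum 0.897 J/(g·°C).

T_f ≈ 112.0 °C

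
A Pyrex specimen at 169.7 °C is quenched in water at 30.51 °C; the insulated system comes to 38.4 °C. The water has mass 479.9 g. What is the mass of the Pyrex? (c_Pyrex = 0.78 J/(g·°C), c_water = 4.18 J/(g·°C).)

m ≈ 155 g

Let T be the final temperature. ΣQ_i = 0:
m·0.78·(38.4 − 169.7) + 479.9·4.18·(38.4 − 30.51) = 0
-102.41 m = -15827
m = -15827/-102.41 ≈ 154.5 g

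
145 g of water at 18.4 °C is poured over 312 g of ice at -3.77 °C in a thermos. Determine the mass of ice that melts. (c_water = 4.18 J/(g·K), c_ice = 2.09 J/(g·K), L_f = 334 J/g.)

m_melted ≈ 26 g

Water can give up m c ΔT = 145×4.18×18.4 = 11152 J before reaching 0 °C.
Of that, 312×2.09×3.77 = 2458.3 J goes to bring the ice to 0 °C, leaving 8693.9 J.
Fully melting the ice requires m_ice L_f = 312×334 = 104208 J.
That's not enough to melt it all — equilibrium is at 0 °C with ice remaining.
m_melted×334 = 8693.9  ⇒  m_melted ≈ 26.03 g.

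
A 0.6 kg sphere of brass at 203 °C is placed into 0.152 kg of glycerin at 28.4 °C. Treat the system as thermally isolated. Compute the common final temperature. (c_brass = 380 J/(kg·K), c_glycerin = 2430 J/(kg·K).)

Let T be the final temperature. ΣQ_i = 0:
0.6*380*(T − 203) + 0.152*2430*(T − 28.4) = 0
(228 + 369.36) T = 228*203 + 369.36*28.4
T = 56774/597.36 ≈ 95.04 °C

T_f ≈ 95.0 °C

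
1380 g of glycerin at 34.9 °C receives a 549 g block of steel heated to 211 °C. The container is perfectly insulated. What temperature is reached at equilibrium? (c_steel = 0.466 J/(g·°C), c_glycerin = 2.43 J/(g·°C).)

T_f ≈ 47.4 °C

Conservation of energy gives ΣQ = 0:
549·0.466·(T − 211) + 1380·2.43·(T − 34.9) = 0
255.83(T − 211) + 3353.4(T − 34.9) = 0
(255.83 + 3353.4) T = 255.83·211 + 3353.4·34.9
T = 171015/3609.2 ≈ 47.38 °C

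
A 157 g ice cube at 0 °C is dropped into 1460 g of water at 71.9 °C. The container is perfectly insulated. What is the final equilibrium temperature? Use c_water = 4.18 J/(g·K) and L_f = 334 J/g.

Net heat exchanged in the isolated system is zero:
melt ice: 157·334 = 52438
  meltwater 0→T: 157·4.18·T = 656.26 T
  water cools: 1460·4.18·(T − 71.9) = 6102.8(T − 71.9)
6759.1 T = 438791 − 52438 = 386353
T ≈ 57.16 °C. Since T > 0 °C, the all-ice-melts assumption holds.

T_f ≈ 57.2 °C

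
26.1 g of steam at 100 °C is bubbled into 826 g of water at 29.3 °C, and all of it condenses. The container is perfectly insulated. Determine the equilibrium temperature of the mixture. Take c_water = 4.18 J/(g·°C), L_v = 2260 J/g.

T_f ≈ 48.0 °C

Net heat exchanged in the isolated system is zero:
latent heat released on condensation: 26.1×2260 = 58986
  condensate cools 100→T: 26.1×4.18×(T − 100) = 109.1(T − 100)
  water warms: 826×4.18×(T − 29.3) = 3452.7(T − 29.3)
3561.8 T = 58986 + 10910 + 101164 = 171059
T ≈ 48.03 °C (< 100 °C, so full condensation is consistent).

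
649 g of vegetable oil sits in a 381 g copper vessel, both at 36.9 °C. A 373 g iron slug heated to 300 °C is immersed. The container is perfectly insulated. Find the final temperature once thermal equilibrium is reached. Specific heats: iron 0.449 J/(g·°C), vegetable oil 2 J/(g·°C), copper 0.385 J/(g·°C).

T_f ≈ 64.2 °C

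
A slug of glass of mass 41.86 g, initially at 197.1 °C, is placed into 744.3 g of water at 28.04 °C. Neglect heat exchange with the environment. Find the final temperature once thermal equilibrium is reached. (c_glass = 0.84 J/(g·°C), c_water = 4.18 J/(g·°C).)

Let T be the final temperature. ΣQ_i = 0:
41.86·0.84·(T − 197.1) + 744.3·4.18·(T − 28.04) = 0
35.16(T − 197.1) + 3111.2(T − 28.04) = 0
3146.3 T = 94168
T ≈ 29.93 °C

T_f ≈ 29.9 °C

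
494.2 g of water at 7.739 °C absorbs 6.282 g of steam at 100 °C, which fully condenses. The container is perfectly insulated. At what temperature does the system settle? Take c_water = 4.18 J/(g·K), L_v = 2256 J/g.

T_f ≈ 15.7 °C

Energy conservation, ΣQ = 0:
steam→water at 100 °C releases m L_v = 6.282×2256 = 14172
  condensed water 100 °C→T: 26.26(T − 100)
  water warms: 494.2×4.18×(T − 7.739) = 2065.8(T − 7.739)
2092 T = 14172 + 2625.9 + 15987 = 32785
T ≈ 15.67 °C, under the boiling point, so the assumption holds.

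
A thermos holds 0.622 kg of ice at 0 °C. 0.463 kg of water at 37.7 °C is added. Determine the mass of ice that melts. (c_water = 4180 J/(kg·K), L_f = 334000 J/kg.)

m_melted ≈ 0.218 kg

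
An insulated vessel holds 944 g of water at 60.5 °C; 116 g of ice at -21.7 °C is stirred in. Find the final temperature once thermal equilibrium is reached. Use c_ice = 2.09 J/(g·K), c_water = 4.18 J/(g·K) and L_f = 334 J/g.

T_f ≈ 43.9 °C

Setting the total heat transfer to zero:
ice -21.7→0 °C: 116×2.09×21.7 = 5260.9
  fusion: m_ice L_f = 116×334 = 38744
  meltwater 0→T: 116×4.18×T = 484.88 T
  water cools: 944×4.18×(T − 60.5) = 3945.9(T − 60.5)
4430.8 T = 238728 − 44005 = 194723
T ≈ 43.95 °C (positive, so assuming full melt was valid).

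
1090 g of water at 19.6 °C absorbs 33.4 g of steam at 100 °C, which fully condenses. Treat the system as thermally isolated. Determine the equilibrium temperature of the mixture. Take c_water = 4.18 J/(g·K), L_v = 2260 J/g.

T_f ≈ 38.1 °C

Energy balance with sensible and latent terms:
condense steam: −33.4×2260 = −75484
  condensate cools 100→T: 33.4×4.18×(T − 100) = 139.61(T − 100)
  original water: 4556.2(T − 19.6)
4695.8 T = 75484 + 13961 + 89302 = 178747
T ≈ 38.07 °C — below 100 °C, confirming all the steam condensed.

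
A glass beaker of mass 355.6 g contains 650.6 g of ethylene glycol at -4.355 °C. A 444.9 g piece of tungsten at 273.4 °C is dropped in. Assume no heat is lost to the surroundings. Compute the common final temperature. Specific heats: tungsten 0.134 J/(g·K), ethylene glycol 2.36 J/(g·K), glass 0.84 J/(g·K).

Let T be the final temperature. ΣQ_i = 0:
444.9·0.134·(T − 273.4) + 650.6·2.36·(T − (-4.355)) + 355.6·0.84·(T − (-4.355)) = 0
59.62(T − 273.4) + 1535.4(T − (-4.355)) + 298.7(T − (-4.355)) = 0
1893.7 T = 8311.6
T ≈ 4.39 °C

T_f ≈ 4.4 °C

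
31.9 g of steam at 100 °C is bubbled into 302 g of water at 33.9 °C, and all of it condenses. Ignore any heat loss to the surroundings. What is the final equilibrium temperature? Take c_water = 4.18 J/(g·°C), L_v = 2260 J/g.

T_f ≈ 91.9 °C

Sum of m c ΔT and latent-heat terms is zero:
condense steam: −31.9·2260 = −72094
  condensate cools 100→T: 31.9·4.18·(T − 100) = 133.34(T − 100)
  water warms: 302·4.18·(T − 33.9) = 1262.4(T − 33.9)
1395.7 T = 72094 + 13334 + 42794 = 128222
T ≈ 91.87 °C — below 100 °C, confirming all the steam condensed.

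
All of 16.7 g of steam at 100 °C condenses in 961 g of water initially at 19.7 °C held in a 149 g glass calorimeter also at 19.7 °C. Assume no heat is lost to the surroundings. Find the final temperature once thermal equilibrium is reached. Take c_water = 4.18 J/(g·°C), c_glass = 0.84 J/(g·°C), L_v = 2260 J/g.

Energy balance with sensible and latent terms:
condense steam: −16.7·2260 = −37742
  condensed water 100 °C→T: 69.81(T − 100)
  original water: 4017(T − 19.7)
  cup: 125.16(T − 19.7)
4211.9 T = 37742 + 6980.6 + 81600 = 126323
T ≈ 29.99 °C — below 100 °C, confirming all the steam condensed.

T_f ≈ 30.0 °C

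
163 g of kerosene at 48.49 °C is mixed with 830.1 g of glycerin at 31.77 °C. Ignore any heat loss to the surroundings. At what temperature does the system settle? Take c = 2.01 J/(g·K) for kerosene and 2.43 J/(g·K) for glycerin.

|Q_kerosene| = |Q_glycerin|:
163×2.01×(48.49 − T) = 830.1×2.43×(T − 31.77)
327.63(48.49 − T) = 2017.1(T − 31.77)
2344.8 T = 79971  ⇒  T ≈ 34.11 °C

T_f ≈ 34.1 °C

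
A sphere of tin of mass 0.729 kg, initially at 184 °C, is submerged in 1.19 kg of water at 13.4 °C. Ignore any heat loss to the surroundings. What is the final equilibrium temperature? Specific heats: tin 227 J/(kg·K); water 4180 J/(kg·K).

Heat gained plus heat lost sum to zero:
0.729×227×(T − 184) + 1.19×4180×(T − 13.4) = 0
5139.7 T = 97103
T = 97103 / 5139.7 = 18.9 °C

T_f ≈ 18.9 °C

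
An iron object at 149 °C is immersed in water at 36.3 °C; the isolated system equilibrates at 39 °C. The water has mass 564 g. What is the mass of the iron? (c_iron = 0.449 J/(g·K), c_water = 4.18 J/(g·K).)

m ≈ 129 g

Net heat exchanged in the isolated system is zero:
m·0.449·(39 − 149) + 564·4.18·(39 − 36.3) = 0
-49.39 m = -6365.3
m = -6365.3/-49.39 ≈ 128.9 g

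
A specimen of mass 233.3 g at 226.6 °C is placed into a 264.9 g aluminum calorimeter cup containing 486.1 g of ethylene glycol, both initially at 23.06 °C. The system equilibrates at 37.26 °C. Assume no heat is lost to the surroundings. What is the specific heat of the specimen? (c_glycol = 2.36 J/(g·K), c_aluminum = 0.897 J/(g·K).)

Heat gained plus heat lost sum to zero:
233.3×c×(37.26 − 226.6) + 486.1×2.36×(37.26 − 23.06) + 264.9×0.897×(37.26 − 23.06) = 0
-44173 c = -19664
c = -19664/-44173 ≈ 0.4452 J/(g·K)

c ≈ 0.445 J/(g·K)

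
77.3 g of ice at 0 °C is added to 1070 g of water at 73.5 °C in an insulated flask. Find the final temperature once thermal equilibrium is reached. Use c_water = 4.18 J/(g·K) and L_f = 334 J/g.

Net heat exchanged in the isolated system is zero:
latent heat to melt: 77.3·334 = 25818
  meltwater 0→T: 77.3·4.18·T = 323.11 T
  water: 4472.6(T − 73.5)
4795.7 T = 328736 − 25818 = 302918
T ≈ 63.16 °C. Since T > 0 °C, the all-ice-melts assumption holds.

T_f ≈ 63.2 °C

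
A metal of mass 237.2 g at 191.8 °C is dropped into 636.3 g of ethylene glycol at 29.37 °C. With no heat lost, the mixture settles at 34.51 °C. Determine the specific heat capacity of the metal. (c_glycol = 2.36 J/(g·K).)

c ≈ 0.207 J/(g·K)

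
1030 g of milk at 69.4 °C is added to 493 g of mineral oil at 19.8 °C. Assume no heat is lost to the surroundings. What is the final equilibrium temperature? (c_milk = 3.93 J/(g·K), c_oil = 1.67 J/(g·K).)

T_f ≈ 61.0 °C

Conservation of energy gives ΣQ = 0:
1030×3.93×(T − 69.4) + 493×1.67×(T − 19.8) = 0
4047.9(T − 69.4) + 823.31(T − 19.8) = 0
4871.2 T = 297226
T = 297226/4871.2 ≈ 61.02 °C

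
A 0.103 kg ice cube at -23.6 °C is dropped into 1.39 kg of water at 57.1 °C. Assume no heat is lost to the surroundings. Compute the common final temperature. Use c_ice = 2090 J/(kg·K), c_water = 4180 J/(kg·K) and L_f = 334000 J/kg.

T_f ≈ 46.8 °C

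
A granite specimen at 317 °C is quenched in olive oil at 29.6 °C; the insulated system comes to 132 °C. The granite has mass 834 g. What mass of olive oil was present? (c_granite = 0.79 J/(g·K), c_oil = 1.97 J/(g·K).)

m ≈ 604 g

Energy conservation, ΣQ = 0:
834×0.79×(132 − 317) + m×1.97×(132 − 29.6) = 0
201.73 m = 121889
m = 121889/201.73 ≈ 604.2 g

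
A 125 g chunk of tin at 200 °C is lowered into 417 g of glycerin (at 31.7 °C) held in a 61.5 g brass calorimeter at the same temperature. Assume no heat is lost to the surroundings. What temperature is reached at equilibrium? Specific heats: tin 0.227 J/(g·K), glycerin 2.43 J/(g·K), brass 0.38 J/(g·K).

T_f ≈ 36.2 °C

Conservation of energy gives ΣQ = 0:
125×0.227×(T − 200) + 417×2.43×(T − 31.7) + 61.5×0.38×(T − 31.7) = 0
28.38(T − 200) + 1013.3(T − 31.7) + 23.37(T − 31.7) = 0
1065.1 T = 38538
T ≈ 36.18 °C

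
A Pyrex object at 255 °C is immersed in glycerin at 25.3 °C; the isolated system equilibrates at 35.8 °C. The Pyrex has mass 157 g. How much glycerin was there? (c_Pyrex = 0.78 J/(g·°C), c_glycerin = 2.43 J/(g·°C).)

m ≈ 1050 g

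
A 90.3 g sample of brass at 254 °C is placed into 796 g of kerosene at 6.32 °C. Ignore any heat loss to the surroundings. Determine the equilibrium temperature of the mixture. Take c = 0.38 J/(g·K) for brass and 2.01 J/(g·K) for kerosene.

With ΣQ=0 the equilibrium temperature is the m·c-weighted mean:
T_f = (34.31*254 + 1600*6.32) / (34.31 + 1600)
    = 18828 / 1634.3 ≈ 11.52 °C

T_f ≈ 11.5 °C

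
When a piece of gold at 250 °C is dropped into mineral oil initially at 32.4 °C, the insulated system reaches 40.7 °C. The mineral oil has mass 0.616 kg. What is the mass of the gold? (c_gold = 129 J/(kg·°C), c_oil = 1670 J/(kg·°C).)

|Q_gold| = |Q_oil|:
m×129×(250 − 40.7) = 0.616×1670×(40.7 − 32.4)
27000 m = 8538.4  ⇒  m ≈ 0.3162 kg

m ≈ 0.316 kg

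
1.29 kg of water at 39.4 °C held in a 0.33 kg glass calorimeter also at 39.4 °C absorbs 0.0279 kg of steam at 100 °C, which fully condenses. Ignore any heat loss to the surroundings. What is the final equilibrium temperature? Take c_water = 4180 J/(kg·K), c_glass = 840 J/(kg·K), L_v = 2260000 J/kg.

T_f ≈ 51.5 °C

Sum of m c ΔT and latent-heat terms is zero:
latent heat released on condensation: 0.0279×2260000 = 63054
  condensed water 100 °C→T: 116.62(T − 100)
  original water: 5392.2(T − 39.4)
  glass cup: 0.33×840×(T − 39.4) = 277.2(T − 39.4)
5786 T = 63054 + 11662 + 223374 = 298091
T ≈ 51.52 °C — below 100 °C, confirming all the steam condensed.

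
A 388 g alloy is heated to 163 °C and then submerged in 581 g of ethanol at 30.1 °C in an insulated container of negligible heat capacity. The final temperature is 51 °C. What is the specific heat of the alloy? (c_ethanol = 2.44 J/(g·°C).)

c ≈ 0.682 J/(g·°C)

Heat lost by the alloy = heat gained by the ethanol:
388·c·(163 − 51) = 581·2.44·(51 − 30.1)
43456 c = 29629  ⇒  c ≈ 0.6818 J/(g·°C)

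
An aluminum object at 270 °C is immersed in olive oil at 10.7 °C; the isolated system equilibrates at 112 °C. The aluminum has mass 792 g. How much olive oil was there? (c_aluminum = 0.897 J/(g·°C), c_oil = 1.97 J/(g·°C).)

Taking heat into each body as positive, Σ m c ΔT = 0:
792×0.897×(112 − 270) + m×1.97×(112 − 10.7) = 0
199.56 m = 112247
m = 112247/199.56 ≈ 562.5 g

m ≈ 562 g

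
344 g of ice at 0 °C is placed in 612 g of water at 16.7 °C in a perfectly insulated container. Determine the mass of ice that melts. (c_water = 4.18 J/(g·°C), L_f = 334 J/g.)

m_melted ≈ 128 g

Cooling the water to 0 °C releases 612·4.18·16.7 = 42721 J.
Melting all 344 g of ice would need 344·334 = 114896 J.
That's not enough to melt it all — equilibrium is at 0 °C with ice remaining.
Mass melted = 42721/334 ≈ 127.9 g.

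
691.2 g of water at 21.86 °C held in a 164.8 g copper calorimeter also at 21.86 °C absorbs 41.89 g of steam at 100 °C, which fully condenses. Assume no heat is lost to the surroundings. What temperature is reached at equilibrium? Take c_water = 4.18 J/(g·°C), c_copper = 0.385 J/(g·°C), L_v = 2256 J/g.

T_f ≈ 56.4 °C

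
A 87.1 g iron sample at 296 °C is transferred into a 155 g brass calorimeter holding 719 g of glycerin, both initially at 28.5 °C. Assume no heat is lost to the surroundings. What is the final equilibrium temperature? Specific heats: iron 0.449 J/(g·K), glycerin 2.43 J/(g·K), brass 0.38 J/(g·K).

T_f ≈ 34.2 °C

Setting the total heat transfer to zero:
87.1×0.449×(T − 296) + 719×2.43×(T − 28.5) + 155×0.38×(T − 28.5) = 0
39.11(T − 296) + 1747.2(T − 28.5) + 58.9(T − 28.5) = 0
1845.2 T = 63049
T = 63049 / 1845.2 = 34.2 °C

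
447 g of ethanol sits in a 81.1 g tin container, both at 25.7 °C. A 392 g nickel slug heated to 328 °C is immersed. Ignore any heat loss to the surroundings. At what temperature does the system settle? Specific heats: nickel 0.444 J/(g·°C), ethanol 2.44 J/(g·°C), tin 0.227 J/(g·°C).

Energy conservation, ΣQ = 0:
392·0.444·(T − 328) + 447·2.44·(T − 25.7) + 81.1·0.227·(T − 25.7) = 0
174.05(T − 328) + 1090.7(T − 25.7) + 18.41(T − 25.7) = 0
1283.1 T = 85591
T = 85591/1283.1 ≈ 66.70 °C

T_f ≈ 66.7 °C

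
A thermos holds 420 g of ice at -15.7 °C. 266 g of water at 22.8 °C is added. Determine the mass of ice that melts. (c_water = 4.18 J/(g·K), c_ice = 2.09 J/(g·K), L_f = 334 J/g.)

m_melted ≈ 34.6 g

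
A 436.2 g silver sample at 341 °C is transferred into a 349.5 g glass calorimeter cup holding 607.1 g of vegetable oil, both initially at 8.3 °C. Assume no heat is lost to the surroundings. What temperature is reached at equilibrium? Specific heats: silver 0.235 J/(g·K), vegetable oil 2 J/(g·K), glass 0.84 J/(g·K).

Heat gained plus heat lost sum to zero:
436.2×0.235×(T − 341) + 607.1×2×(T − 8.3) + 349.5×0.84×(T − 8.3) = 0
(102.51 + 1214.2 + 293.58) T = 102.51×341 + 1214.2×8.3 + 293.58×8.3
T = 47469/1610.3 ≈ 29.48 °C

T_f ≈ 29.5 °C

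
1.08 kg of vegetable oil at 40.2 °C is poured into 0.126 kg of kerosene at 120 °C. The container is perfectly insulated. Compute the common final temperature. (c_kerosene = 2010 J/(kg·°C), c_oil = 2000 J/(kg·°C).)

T_f ≈ 48.6 °C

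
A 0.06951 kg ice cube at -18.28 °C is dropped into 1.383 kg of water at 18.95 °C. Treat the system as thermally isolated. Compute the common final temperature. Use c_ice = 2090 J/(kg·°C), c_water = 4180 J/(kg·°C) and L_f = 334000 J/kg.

Heat gained plus heat lost sum to zero:
warm ice to 0 °C: 0.06951·2090·(0 − (-18.28)) = 2655.6
  latent heat to melt: 0.06951·334000 = 23216
  warm the meltwater: 290.55 T
  water: 5780.9(T − 18.95)
6071.5 T = 109549 − 25872 = 83677
T ≈ 13.78 °C. Since T > 0 °C, the all-ice-melts assumption holds.

T_f ≈ 13.8 °C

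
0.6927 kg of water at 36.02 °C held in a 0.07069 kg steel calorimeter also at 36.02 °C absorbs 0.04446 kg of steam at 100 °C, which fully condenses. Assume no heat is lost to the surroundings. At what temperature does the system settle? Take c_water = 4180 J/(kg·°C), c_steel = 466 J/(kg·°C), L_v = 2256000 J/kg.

T_f ≈ 72.0 °C

Heat gained plus heat lost sum to zero:
condense steam: −0.04446×2256000 = −100302
  condensate cools 100→T: 0.04446×4180×(T − 100) = 185.84(T − 100)
  water warms: 0.6927×4180×(T − 36.02) = 2895.5(T − 36.02)
  cup: 32.94(T − 36.02)
3114.3 T = 100302 + 18584 + 105482 = 224368
T ≈ 72.05 °C (< 100 °C, so full condensation is consistent).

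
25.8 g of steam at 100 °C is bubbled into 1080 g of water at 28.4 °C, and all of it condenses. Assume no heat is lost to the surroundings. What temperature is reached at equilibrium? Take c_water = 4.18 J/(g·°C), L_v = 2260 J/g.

Let T be the final temperature. ΣQ_i = 0:
latent heat released on condensation: 25.8×2260 = 58308
  condensed water 100 °C→T: 107.84(T − 100)
  original water: 4514.4(T − 28.4)
4622.2 T = 58308 + 10784 + 128209 = 197301
T ≈ 42.69 °C (< 100 °C, so full condensation is consistent).

T_f ≈ 42.7 °C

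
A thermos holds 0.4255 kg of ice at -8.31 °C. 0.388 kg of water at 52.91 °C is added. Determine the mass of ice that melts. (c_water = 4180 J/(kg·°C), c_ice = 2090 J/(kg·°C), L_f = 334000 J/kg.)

m_melted ≈ 0.235 kg

Cooling the water to 0 °C releases 0.388·4180·52.91 = 85812 J.
Warming the ice to 0 °C takes 0.4255·2090·8.31 = 7390 J, leaving 78422 J for melting.
To melt every bit of ice: 0.4255·334000 = 142117 J.
That's not enough to melt it all — equilibrium is at 0 °C with ice remaining.
m_melt = 78422 / L_f = 0.2348 kg.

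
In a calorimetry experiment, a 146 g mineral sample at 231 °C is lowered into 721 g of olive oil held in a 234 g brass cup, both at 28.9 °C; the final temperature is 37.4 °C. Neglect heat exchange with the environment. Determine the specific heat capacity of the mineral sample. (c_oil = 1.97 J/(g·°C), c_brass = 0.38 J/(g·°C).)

Let T be the final temperature. ΣQ_i = 0:
146×c×(37.4 − 231) + 721×1.97×(37.4 − 28.9) + 234×0.38×(37.4 − 28.9) = 0
-28266 c = -12829
c = -12829/-28266 ≈ 0.4539 J/(g·°C)

c ≈ 0.454 J/(g·°C)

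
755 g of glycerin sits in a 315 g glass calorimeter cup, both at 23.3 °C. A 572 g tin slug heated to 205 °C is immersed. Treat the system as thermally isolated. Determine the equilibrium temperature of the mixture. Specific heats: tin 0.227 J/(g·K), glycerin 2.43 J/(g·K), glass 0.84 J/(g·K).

Energy conservation, ΣQ = 0:
572*0.227*(T − 205) + 755*2.43*(T − 23.3) + 315*0.84*(T − 23.3) = 0
129.84(T − 205) + 1834.7(T − 23.3) + 264.6(T − 23.3) = 0
2229.1 T = 75531
T ≈ 33.88 °C

T_f ≈ 33.9 °C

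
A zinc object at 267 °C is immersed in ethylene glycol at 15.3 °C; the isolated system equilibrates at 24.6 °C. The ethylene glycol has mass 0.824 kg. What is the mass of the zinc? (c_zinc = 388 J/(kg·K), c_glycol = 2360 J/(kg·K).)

|Q_zinc| = |Q_glycol|:
m·388·(267 − 24.6) = 0.824·2360·(24.6 − 15.3)
94051 m = 18085  ⇒  m ≈ 0.1923 kg

m ≈ 0.192 kg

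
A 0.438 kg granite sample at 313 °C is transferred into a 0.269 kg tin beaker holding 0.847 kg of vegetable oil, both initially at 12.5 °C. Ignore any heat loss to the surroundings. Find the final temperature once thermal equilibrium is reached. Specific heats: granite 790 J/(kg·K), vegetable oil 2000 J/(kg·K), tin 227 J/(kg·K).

With ΣQ=0 the equilibrium temperature is the m·c-weighted mean:
T_f = (346.02*313 + 1694*12.5 + 61.06*12.5) / (346.02 + 1694 + 61.06)
    = 130243 / 2101.1 ≈ 61.99 °C

T_f ≈ 62.0 °C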